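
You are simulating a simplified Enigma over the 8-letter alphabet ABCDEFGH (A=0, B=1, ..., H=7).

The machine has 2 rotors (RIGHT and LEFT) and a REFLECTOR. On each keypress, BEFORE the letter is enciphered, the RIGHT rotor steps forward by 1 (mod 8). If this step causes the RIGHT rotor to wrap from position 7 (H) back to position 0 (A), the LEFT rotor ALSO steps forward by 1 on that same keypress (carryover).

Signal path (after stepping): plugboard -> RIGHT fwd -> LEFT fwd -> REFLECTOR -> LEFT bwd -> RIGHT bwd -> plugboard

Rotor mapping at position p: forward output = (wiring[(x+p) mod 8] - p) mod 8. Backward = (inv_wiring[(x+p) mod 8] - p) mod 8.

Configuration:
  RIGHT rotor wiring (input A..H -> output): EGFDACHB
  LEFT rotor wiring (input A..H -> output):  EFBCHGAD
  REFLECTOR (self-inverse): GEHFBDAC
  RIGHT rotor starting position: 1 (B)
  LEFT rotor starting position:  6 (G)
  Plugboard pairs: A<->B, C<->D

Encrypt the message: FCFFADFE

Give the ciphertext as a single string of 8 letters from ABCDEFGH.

Char 1 ('F'): step: R->2, L=6; F->plug->F->R->H->L->A->refl->G->L'->C->R'->G->plug->G
Char 2 ('C'): step: R->3, L=6; C->plug->D->R->E->L->D->refl->F->L'->B->R'->F->plug->F
Char 3 ('F'): step: R->4, L=6; F->plug->F->R->C->L->G->refl->A->L'->H->R'->H->plug->H
Char 4 ('F'): step: R->5, L=6; F->plug->F->R->A->L->C->refl->H->L'->D->R'->H->plug->H
Char 5 ('A'): step: R->6, L=6; A->plug->B->R->D->L->H->refl->C->L'->A->R'->D->plug->C
Char 6 ('D'): step: R->7, L=6; D->plug->C->R->H->L->A->refl->G->L'->C->R'->A->plug->B
Char 7 ('F'): step: R->0, L->7 (L advanced); F->plug->F->R->C->L->G->refl->A->L'->F->R'->C->plug->D
Char 8 ('E'): step: R->1, L=7; E->plug->E->R->B->L->F->refl->D->L'->E->R'->B->plug->A

Answer: GFHHCBDA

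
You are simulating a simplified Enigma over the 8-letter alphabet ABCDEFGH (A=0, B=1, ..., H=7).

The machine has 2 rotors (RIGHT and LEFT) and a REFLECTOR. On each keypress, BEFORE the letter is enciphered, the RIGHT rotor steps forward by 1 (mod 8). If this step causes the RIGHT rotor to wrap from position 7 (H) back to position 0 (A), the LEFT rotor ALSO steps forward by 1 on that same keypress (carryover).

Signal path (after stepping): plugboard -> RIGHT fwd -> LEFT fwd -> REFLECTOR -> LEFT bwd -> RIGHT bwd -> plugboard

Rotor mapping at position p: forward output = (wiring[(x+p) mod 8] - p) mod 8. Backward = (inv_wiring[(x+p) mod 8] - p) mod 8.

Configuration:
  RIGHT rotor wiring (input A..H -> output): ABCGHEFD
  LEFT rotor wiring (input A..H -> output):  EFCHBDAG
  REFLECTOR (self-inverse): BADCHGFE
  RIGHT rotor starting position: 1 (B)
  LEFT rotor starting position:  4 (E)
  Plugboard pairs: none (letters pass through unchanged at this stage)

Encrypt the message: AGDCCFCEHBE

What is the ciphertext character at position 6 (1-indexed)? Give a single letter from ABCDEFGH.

Char 1 ('A'): step: R->2, L=4; A->plug->A->R->A->L->F->refl->G->L'->G->R'->G->plug->G
Char 2 ('G'): step: R->3, L=4; G->plug->G->R->G->L->G->refl->F->L'->A->R'->E->plug->E
Char 3 ('D'): step: R->4, L=4; D->plug->D->R->H->L->D->refl->C->L'->D->R'->A->plug->A
Char 4 ('C'): step: R->5, L=4; C->plug->C->R->G->L->G->refl->F->L'->A->R'->B->plug->B
Char 5 ('C'): step: R->6, L=4; C->plug->C->R->C->L->E->refl->H->L'->B->R'->G->plug->G
Char 6 ('F'): step: R->7, L=4; F->plug->F->R->A->L->F->refl->G->L'->G->R'->H->plug->H

H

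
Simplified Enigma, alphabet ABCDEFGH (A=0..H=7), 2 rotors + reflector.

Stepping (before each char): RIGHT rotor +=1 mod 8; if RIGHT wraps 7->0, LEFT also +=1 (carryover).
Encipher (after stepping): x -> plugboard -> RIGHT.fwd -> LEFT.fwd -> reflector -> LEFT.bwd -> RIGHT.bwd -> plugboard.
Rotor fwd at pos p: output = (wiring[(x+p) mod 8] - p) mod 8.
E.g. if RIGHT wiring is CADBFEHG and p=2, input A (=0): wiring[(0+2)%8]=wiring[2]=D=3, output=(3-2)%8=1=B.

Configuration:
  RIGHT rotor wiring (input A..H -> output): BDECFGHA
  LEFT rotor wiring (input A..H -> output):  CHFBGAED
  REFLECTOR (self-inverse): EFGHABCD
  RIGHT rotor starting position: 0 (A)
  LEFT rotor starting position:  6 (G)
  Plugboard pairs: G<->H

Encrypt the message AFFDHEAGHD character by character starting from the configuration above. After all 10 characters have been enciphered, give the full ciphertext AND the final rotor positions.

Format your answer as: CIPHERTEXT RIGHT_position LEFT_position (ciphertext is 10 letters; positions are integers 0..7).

Answer: FABEDBEDFC 2 7

Derivation:
Char 1 ('A'): step: R->1, L=6; A->plug->A->R->C->L->E->refl->A->L'->G->R'->F->plug->F
Char 2 ('F'): step: R->2, L=6; F->plug->F->R->G->L->A->refl->E->L'->C->R'->A->plug->A
Char 3 ('F'): step: R->3, L=6; F->plug->F->R->G->L->A->refl->E->L'->C->R'->B->plug->B
Char 4 ('D'): step: R->4, L=6; D->plug->D->R->E->L->H->refl->D->L'->F->R'->E->plug->E
Char 5 ('H'): step: R->5, L=6; H->plug->G->R->F->L->D->refl->H->L'->E->R'->D->plug->D
Char 6 ('E'): step: R->6, L=6; E->plug->E->R->G->L->A->refl->E->L'->C->R'->B->plug->B
Char 7 ('A'): step: R->7, L=6; A->plug->A->R->B->L->F->refl->B->L'->D->R'->E->plug->E
Char 8 ('G'): step: R->0, L->7 (L advanced); G->plug->H->R->A->L->E->refl->A->L'->C->R'->D->plug->D
Char 9 ('H'): step: R->1, L=7; H->plug->G->R->H->L->F->refl->B->L'->G->R'->F->plug->F
Char 10 ('D'): step: R->2, L=7; D->plug->D->R->E->L->C->refl->G->L'->D->R'->C->plug->C
Final: ciphertext=FABEDBEDFC, RIGHT=2, LEFT=7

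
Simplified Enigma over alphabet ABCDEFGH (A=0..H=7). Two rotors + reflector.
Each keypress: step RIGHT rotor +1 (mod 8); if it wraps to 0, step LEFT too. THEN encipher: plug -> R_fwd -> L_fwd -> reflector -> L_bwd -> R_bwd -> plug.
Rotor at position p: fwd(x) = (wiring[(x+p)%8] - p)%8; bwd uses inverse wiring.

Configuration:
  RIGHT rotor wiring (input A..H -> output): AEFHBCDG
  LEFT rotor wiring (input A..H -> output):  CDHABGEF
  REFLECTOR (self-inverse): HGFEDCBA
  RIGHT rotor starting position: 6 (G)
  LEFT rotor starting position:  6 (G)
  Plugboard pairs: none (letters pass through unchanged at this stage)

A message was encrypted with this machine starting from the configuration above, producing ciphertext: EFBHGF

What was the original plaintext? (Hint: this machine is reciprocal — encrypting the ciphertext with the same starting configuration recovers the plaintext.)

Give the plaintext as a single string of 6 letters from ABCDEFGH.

Answer: HEDEHE

Derivation:
Char 1 ('E'): step: R->7, L=6; E->plug->E->R->A->L->G->refl->B->L'->E->R'->H->plug->H
Char 2 ('F'): step: R->0, L->7 (L advanced); F->plug->F->R->C->L->E->refl->D->L'->B->R'->E->plug->E
Char 3 ('B'): step: R->1, L=7; B->plug->B->R->E->L->B->refl->G->L'->A->R'->D->plug->D
Char 4 ('H'): step: R->2, L=7; H->plug->H->R->C->L->E->refl->D->L'->B->R'->E->plug->E
Char 5 ('G'): step: R->3, L=7; G->plug->G->R->B->L->D->refl->E->L'->C->R'->H->plug->H
Char 6 ('F'): step: R->4, L=7; F->plug->F->R->A->L->G->refl->B->L'->E->R'->E->plug->E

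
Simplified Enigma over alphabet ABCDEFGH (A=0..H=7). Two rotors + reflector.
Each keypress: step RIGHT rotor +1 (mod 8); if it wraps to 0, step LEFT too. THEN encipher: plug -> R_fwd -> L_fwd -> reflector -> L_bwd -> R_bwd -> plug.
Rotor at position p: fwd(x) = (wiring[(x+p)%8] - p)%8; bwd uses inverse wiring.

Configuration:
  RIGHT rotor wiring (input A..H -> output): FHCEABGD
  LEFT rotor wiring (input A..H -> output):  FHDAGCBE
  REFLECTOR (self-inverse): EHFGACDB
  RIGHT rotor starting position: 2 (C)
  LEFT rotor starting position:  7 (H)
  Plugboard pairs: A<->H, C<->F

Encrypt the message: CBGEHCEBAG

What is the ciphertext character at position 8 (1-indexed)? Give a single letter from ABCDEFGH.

Char 1 ('C'): step: R->3, L=7; C->plug->F->R->C->L->A->refl->E->L'->D->R'->D->plug->D
Char 2 ('B'): step: R->4, L=7; B->plug->B->R->F->L->H->refl->B->L'->E->R'->A->plug->H
Char 3 ('G'): step: R->5, L=7; G->plug->G->R->H->L->C->refl->F->L'->A->R'->D->plug->D
Char 4 ('E'): step: R->6, L=7; E->plug->E->R->E->L->B->refl->H->L'->F->R'->B->plug->B
Char 5 ('H'): step: R->7, L=7; H->plug->A->R->E->L->B->refl->H->L'->F->R'->E->plug->E
Char 6 ('C'): step: R->0, L->0 (L advanced); C->plug->F->R->B->L->H->refl->B->L'->G->R'->G->plug->G
Char 7 ('E'): step: R->1, L=0; E->plug->E->R->A->L->F->refl->C->L'->F->R'->F->plug->C
Char 8 ('B'): step: R->2, L=0; B->plug->B->R->C->L->D->refl->G->L'->E->R'->E->plug->E

E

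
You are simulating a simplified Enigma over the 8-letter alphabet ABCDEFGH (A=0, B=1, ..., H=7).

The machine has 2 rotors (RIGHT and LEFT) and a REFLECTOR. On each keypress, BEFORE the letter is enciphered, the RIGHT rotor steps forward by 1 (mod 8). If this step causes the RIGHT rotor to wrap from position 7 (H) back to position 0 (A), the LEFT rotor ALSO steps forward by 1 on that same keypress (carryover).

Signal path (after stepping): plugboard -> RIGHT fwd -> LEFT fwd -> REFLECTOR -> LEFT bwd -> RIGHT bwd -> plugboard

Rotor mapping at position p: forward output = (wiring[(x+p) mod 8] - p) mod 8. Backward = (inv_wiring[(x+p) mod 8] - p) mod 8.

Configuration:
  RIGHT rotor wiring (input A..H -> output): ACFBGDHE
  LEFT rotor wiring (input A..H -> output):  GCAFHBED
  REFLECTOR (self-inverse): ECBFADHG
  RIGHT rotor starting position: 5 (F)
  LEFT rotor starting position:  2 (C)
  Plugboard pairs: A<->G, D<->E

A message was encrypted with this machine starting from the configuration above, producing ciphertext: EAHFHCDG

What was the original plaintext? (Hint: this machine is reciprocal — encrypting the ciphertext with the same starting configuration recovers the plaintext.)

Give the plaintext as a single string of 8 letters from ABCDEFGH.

Char 1 ('E'): step: R->6, L=2; E->plug->D->R->E->L->C->refl->B->L'->F->R'->H->plug->H
Char 2 ('A'): step: R->7, L=2; A->plug->G->R->E->L->C->refl->B->L'->F->R'->A->plug->G
Char 3 ('H'): step: R->0, L->3 (L advanced); H->plug->H->R->E->L->A->refl->E->L'->B->R'->D->plug->E
Char 4 ('F'): step: R->1, L=3; F->plug->F->R->G->L->H->refl->G->L'->C->R'->E->plug->D
Char 5 ('H'): step: R->2, L=3; H->plug->H->R->A->L->C->refl->B->L'->D->R'->A->plug->G
Char 6 ('C'): step: R->3, L=3; C->plug->C->R->A->L->C->refl->B->L'->D->R'->B->plug->B
Char 7 ('D'): step: R->4, L=3; D->plug->E->R->E->L->A->refl->E->L'->B->R'->G->plug->A
Char 8 ('G'): step: R->5, L=3; G->plug->A->R->G->L->H->refl->G->L'->C->R'->B->plug->B

Answer: HGEDGBAB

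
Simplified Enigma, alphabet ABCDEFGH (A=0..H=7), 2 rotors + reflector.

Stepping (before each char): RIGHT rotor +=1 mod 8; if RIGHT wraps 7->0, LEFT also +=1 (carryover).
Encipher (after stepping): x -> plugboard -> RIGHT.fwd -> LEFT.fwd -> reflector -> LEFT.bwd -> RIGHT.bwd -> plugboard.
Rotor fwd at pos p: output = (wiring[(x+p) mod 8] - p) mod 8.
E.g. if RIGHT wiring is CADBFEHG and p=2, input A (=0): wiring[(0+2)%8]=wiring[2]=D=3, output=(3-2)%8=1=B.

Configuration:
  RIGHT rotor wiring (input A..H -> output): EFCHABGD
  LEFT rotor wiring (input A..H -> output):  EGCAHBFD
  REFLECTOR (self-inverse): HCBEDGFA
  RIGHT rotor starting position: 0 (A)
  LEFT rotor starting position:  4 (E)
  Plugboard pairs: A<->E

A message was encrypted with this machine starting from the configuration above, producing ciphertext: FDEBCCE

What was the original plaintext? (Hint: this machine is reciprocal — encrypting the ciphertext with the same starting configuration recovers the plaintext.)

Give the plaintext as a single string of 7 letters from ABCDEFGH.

Char 1 ('F'): step: R->1, L=4; F->plug->F->R->F->L->C->refl->B->L'->C->R'->G->plug->G
Char 2 ('D'): step: R->2, L=4; D->plug->D->R->H->L->E->refl->D->L'->A->R'->A->plug->E
Char 3 ('E'): step: R->3, L=4; E->plug->A->R->E->L->A->refl->H->L'->D->R'->D->plug->D
Char 4 ('B'): step: R->4, L=4; B->plug->B->R->F->L->C->refl->B->L'->C->R'->C->plug->C
Char 5 ('C'): step: R->5, L=4; C->plug->C->R->G->L->G->refl->F->L'->B->R'->B->plug->B
Char 6 ('C'): step: R->6, L=4; C->plug->C->R->G->L->G->refl->F->L'->B->R'->F->plug->F
Char 7 ('E'): step: R->7, L=4; E->plug->A->R->E->L->A->refl->H->L'->D->R'->D->plug->D

Answer: GEDCBFD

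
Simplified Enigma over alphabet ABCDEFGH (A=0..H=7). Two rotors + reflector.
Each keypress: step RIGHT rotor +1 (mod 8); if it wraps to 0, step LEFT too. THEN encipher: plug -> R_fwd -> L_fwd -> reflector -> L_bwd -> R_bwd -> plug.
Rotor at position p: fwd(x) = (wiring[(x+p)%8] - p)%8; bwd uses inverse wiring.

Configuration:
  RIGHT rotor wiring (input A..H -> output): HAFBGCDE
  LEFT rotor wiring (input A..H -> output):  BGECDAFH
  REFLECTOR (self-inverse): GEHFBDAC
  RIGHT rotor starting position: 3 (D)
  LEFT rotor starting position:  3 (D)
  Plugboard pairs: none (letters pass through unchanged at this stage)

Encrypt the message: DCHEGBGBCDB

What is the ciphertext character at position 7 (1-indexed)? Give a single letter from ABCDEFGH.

Char 1 ('D'): step: R->4, L=3; D->plug->D->R->A->L->H->refl->C->L'->D->R'->E->plug->E
Char 2 ('C'): step: R->5, L=3; C->plug->C->R->H->L->B->refl->E->L'->E->R'->G->plug->G
Char 3 ('H'): step: R->6, L=3; H->plug->H->R->E->L->E->refl->B->L'->H->R'->E->plug->E
Char 4 ('E'): step: R->7, L=3; E->plug->E->R->C->L->F->refl->D->L'->G->R'->D->plug->D
Char 5 ('G'): step: R->0, L->4 (L advanced); G->plug->G->R->D->L->D->refl->F->L'->E->R'->H->plug->H
Char 6 ('B'): step: R->1, L=4; B->plug->B->R->E->L->F->refl->D->L'->D->R'->G->plug->G
Char 7 ('G'): step: R->2, L=4; G->plug->G->R->F->L->C->refl->H->L'->A->R'->D->plug->D

D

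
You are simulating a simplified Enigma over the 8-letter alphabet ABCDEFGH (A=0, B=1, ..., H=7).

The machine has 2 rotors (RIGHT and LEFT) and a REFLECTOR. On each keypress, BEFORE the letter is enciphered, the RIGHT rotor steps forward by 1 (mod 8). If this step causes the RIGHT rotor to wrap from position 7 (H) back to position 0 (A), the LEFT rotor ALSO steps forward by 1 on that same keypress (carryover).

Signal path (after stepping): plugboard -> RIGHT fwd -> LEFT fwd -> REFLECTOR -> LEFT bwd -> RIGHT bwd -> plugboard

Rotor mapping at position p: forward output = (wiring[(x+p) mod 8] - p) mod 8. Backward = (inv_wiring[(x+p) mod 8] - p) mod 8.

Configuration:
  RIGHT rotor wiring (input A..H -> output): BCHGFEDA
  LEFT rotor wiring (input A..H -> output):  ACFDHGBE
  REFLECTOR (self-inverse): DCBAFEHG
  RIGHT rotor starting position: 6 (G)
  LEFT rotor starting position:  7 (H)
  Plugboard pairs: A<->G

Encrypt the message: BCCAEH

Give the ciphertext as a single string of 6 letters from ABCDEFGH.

Char 1 ('B'): step: R->7, L=7; B->plug->B->R->C->L->D->refl->A->L'->F->R'->G->plug->A
Char 2 ('C'): step: R->0, L->0 (L advanced); C->plug->C->R->H->L->E->refl->F->L'->C->R'->B->plug->B
Char 3 ('C'): step: R->1, L=0; C->plug->C->R->F->L->G->refl->H->L'->E->R'->D->plug->D
Char 4 ('A'): step: R->2, L=0; A->plug->G->R->H->L->E->refl->F->L'->C->R'->D->plug->D
Char 5 ('E'): step: R->3, L=0; E->plug->E->R->F->L->G->refl->H->L'->E->R'->H->plug->H
Char 6 ('H'): step: R->4, L=0; H->plug->H->R->C->L->F->refl->E->L'->H->R'->C->plug->C

Answer: ABDDHC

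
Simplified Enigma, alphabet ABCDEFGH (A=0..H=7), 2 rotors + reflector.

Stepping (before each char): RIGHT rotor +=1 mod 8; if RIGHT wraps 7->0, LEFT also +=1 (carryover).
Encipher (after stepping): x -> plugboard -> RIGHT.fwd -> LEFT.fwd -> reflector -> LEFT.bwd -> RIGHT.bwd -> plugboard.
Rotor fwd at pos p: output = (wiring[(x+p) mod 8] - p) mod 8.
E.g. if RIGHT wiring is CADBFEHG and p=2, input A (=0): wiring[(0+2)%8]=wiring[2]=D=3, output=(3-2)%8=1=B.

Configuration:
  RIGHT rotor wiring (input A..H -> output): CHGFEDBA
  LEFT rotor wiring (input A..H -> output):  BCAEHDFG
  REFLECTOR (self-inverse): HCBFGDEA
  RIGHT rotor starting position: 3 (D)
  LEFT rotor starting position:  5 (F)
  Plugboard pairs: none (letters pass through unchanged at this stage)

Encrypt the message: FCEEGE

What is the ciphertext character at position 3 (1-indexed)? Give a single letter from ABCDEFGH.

Char 1 ('F'): step: R->4, L=5; F->plug->F->R->D->L->E->refl->G->L'->A->R'->A->plug->A
Char 2 ('C'): step: R->5, L=5; C->plug->C->R->D->L->E->refl->G->L'->A->R'->G->plug->G
Char 3 ('E'): step: R->6, L=5; E->plug->E->R->A->L->G->refl->E->L'->D->R'->A->plug->A

A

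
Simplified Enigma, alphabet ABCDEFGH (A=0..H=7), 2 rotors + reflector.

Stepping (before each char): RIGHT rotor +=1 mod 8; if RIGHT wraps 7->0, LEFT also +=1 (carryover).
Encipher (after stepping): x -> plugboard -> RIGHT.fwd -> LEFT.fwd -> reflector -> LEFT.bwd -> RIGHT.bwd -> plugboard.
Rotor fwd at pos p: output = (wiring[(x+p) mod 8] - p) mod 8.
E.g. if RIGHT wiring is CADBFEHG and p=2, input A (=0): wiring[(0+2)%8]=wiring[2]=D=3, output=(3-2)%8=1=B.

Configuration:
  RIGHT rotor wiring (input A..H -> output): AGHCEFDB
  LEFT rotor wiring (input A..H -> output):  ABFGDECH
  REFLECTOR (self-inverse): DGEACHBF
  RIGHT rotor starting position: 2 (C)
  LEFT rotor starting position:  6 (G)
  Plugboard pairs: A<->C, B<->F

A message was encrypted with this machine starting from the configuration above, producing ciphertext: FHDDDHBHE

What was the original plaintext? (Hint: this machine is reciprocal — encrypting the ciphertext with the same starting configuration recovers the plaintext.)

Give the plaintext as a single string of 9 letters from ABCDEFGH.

Char 1 ('F'): step: R->3, L=6; F->plug->B->R->B->L->B->refl->G->L'->H->R'->A->plug->C
Char 2 ('H'): step: R->4, L=6; H->plug->H->R->G->L->F->refl->H->L'->E->R'->E->plug->E
Char 3 ('D'): step: R->5, L=6; D->plug->D->R->D->L->D->refl->A->L'->F->R'->G->plug->G
Char 4 ('D'): step: R->6, L=6; D->plug->D->R->A->L->E->refl->C->L'->C->R'->C->plug->A
Char 5 ('D'): step: R->7, L=6; D->plug->D->R->A->L->E->refl->C->L'->C->R'->A->plug->C
Char 6 ('H'): step: R->0, L->7 (L advanced); H->plug->H->R->B->L->B->refl->G->L'->D->R'->G->plug->G
Char 7 ('B'): step: R->1, L=7; B->plug->F->R->C->L->C->refl->E->L'->F->R'->A->plug->C
Char 8 ('H'): step: R->2, L=7; H->plug->H->R->E->L->H->refl->F->L'->G->R'->G->plug->G
Char 9 ('E'): step: R->3, L=7; E->plug->E->R->G->L->F->refl->H->L'->E->R'->H->plug->H

Answer: CEGACGCGH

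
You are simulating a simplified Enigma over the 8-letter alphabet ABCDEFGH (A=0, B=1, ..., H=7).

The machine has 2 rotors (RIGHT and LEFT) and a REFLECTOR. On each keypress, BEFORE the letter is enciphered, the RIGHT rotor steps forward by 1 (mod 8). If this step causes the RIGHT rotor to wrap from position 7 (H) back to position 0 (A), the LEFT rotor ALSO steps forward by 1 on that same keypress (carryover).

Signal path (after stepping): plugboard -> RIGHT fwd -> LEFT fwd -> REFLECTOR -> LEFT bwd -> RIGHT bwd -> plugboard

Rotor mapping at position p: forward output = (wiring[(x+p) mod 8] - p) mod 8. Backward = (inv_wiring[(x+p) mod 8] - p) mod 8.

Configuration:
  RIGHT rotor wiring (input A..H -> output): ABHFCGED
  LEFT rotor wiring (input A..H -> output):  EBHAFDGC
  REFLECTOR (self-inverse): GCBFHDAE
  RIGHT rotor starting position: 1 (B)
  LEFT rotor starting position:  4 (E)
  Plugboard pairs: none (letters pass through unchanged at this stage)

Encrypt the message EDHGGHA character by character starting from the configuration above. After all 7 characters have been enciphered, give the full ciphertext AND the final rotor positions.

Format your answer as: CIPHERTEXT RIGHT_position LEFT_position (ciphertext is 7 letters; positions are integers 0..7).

Answer: CBDFDEC 0 5

Derivation:
Char 1 ('E'): step: R->2, L=4; E->plug->E->R->C->L->C->refl->B->L'->A->R'->C->plug->C
Char 2 ('D'): step: R->3, L=4; D->plug->D->R->B->L->H->refl->E->L'->H->R'->B->plug->B
Char 3 ('H'): step: R->4, L=4; H->plug->H->R->B->L->H->refl->E->L'->H->R'->D->plug->D
Char 4 ('G'): step: R->5, L=4; G->plug->G->R->A->L->B->refl->C->L'->C->R'->F->plug->F
Char 5 ('G'): step: R->6, L=4; G->plug->G->R->E->L->A->refl->G->L'->D->R'->D->plug->D
Char 6 ('H'): step: R->7, L=4; H->plug->H->R->F->L->F->refl->D->L'->G->R'->E->plug->E
Char 7 ('A'): step: R->0, L->5 (L advanced); A->plug->A->R->A->L->G->refl->A->L'->H->R'->C->plug->C
Final: ciphertext=CBDFDEC, RIGHT=0, LEFT=5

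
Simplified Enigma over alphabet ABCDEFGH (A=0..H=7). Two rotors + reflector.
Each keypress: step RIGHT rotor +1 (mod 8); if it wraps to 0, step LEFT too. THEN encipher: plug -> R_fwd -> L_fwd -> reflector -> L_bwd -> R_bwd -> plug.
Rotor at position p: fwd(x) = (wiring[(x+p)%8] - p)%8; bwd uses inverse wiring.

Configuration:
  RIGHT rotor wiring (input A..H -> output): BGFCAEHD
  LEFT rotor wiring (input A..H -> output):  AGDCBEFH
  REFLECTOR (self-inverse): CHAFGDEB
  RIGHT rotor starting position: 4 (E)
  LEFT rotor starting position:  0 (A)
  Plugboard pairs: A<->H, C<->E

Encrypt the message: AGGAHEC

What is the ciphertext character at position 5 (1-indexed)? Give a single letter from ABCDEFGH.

Char 1 ('A'): step: R->5, L=0; A->plug->H->R->D->L->C->refl->A->L'->A->R'->F->plug->F
Char 2 ('G'): step: R->6, L=0; G->plug->G->R->C->L->D->refl->F->L'->G->R'->H->plug->A
Char 3 ('G'): step: R->7, L=0; G->plug->G->R->F->L->E->refl->G->L'->B->R'->F->plug->F
Char 4 ('A'): step: R->0, L->1 (L advanced); A->plug->H->R->D->L->A->refl->C->L'->B->R'->A->plug->H
Char 5 ('H'): step: R->1, L=1; H->plug->A->R->F->L->E->refl->G->L'->G->R'->F->plug->F

F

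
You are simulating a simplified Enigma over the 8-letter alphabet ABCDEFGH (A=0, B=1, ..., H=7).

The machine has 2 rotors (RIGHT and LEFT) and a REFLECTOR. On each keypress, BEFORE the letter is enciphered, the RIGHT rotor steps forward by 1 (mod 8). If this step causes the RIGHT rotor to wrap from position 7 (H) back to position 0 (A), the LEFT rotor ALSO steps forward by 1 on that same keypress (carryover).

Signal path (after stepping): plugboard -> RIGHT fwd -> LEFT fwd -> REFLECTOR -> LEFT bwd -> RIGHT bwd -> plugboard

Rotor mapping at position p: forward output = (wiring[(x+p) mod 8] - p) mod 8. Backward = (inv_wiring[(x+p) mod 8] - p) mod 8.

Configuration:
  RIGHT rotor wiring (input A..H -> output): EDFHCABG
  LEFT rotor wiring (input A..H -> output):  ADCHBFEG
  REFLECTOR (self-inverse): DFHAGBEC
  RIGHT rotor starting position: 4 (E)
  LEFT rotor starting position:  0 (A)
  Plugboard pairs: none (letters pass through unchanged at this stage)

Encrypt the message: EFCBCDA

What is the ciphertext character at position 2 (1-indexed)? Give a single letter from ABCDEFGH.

Char 1 ('E'): step: R->5, L=0; E->plug->E->R->G->L->E->refl->G->L'->H->R'->D->plug->D
Char 2 ('F'): step: R->6, L=0; F->plug->F->R->B->L->D->refl->A->L'->A->R'->B->plug->B

B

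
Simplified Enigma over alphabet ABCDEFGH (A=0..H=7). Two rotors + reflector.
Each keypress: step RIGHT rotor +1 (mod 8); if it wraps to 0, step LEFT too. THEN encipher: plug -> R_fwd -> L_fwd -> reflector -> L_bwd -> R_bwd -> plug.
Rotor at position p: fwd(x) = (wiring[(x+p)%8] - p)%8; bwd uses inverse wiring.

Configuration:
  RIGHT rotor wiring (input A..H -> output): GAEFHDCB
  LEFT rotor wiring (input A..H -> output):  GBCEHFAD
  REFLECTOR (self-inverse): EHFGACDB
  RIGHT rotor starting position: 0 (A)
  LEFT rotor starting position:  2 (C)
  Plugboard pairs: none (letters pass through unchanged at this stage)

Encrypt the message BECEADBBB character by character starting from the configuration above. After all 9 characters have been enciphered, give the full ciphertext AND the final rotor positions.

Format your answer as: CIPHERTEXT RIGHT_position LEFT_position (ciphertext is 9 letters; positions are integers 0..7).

Char 1 ('B'): step: R->1, L=2; B->plug->B->R->D->L->D->refl->G->L'->E->R'->C->plug->C
Char 2 ('E'): step: R->2, L=2; E->plug->E->R->A->L->A->refl->E->L'->G->R'->H->plug->H
Char 3 ('C'): step: R->3, L=2; C->plug->C->R->A->L->A->refl->E->L'->G->R'->E->plug->E
Char 4 ('E'): step: R->4, L=2; E->plug->E->R->C->L->F->refl->C->L'->B->R'->H->plug->H
Char 5 ('A'): step: R->5, L=2; A->plug->A->R->G->L->E->refl->A->L'->A->R'->G->plug->G
Char 6 ('D'): step: R->6, L=2; D->plug->D->R->C->L->F->refl->C->L'->B->R'->G->plug->G
Char 7 ('B'): step: R->7, L=2; B->plug->B->R->H->L->H->refl->B->L'->F->R'->D->plug->D
Char 8 ('B'): step: R->0, L->3 (L advanced); B->plug->B->R->A->L->B->refl->H->L'->H->R'->E->plug->E
Char 9 ('B'): step: R->1, L=3; B->plug->B->R->D->L->F->refl->C->L'->C->R'->E->plug->E
Final: ciphertext=CHEHGGDEE, RIGHT=1, LEFT=3

Answer: CHEHGGDEE 1 3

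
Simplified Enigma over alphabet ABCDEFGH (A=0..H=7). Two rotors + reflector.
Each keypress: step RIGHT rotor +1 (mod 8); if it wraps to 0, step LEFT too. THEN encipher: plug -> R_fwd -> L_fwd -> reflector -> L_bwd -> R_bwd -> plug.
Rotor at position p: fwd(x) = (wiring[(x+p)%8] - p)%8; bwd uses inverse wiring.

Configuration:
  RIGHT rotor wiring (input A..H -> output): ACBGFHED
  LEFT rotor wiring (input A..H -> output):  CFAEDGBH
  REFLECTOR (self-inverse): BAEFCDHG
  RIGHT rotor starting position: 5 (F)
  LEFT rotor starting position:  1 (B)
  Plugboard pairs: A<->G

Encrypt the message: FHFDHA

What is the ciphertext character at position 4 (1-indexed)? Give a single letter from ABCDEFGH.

Char 1 ('F'): step: R->6, L=1; F->plug->F->R->A->L->E->refl->C->L'->D->R'->E->plug->E
Char 2 ('H'): step: R->7, L=1; H->plug->H->R->F->L->A->refl->B->L'->H->R'->E->plug->E
Char 3 ('F'): step: R->0, L->2 (L advanced); F->plug->F->R->H->L->D->refl->F->L'->F->R'->E->plug->E
Char 4 ('D'): step: R->1, L=2; D->plug->D->R->E->L->H->refl->G->L'->A->R'->B->plug->B

B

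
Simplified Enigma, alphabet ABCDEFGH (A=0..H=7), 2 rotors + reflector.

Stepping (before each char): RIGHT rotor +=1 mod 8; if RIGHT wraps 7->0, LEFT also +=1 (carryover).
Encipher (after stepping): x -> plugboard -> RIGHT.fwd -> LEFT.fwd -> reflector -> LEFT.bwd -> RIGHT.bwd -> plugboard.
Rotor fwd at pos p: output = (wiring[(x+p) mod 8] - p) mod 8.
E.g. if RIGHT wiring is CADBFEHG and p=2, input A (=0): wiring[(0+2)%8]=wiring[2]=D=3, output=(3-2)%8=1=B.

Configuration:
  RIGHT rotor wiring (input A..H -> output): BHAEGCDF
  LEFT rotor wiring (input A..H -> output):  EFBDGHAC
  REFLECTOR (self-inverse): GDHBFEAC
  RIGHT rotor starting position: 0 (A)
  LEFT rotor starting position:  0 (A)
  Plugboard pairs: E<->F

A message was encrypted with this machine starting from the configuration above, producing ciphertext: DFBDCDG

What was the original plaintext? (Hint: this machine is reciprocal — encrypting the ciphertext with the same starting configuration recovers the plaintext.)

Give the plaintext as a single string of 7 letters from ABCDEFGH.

Answer: BDFHHGB

Derivation:
Char 1 ('D'): step: R->1, L=0; D->plug->D->R->F->L->H->refl->C->L'->H->R'->B->plug->B
Char 2 ('F'): step: R->2, L=0; F->plug->E->R->B->L->F->refl->E->L'->A->R'->D->plug->D
Char 3 ('B'): step: R->3, L=0; B->plug->B->R->D->L->D->refl->B->L'->C->R'->E->plug->F
Char 4 ('D'): step: R->4, L=0; D->plug->D->R->B->L->F->refl->E->L'->A->R'->H->plug->H
Char 5 ('C'): step: R->5, L=0; C->plug->C->R->A->L->E->refl->F->L'->B->R'->H->plug->H
Char 6 ('D'): step: R->6, L=0; D->plug->D->R->B->L->F->refl->E->L'->A->R'->G->plug->G
Char 7 ('G'): step: R->7, L=0; G->plug->G->R->D->L->D->refl->B->L'->C->R'->B->plug->B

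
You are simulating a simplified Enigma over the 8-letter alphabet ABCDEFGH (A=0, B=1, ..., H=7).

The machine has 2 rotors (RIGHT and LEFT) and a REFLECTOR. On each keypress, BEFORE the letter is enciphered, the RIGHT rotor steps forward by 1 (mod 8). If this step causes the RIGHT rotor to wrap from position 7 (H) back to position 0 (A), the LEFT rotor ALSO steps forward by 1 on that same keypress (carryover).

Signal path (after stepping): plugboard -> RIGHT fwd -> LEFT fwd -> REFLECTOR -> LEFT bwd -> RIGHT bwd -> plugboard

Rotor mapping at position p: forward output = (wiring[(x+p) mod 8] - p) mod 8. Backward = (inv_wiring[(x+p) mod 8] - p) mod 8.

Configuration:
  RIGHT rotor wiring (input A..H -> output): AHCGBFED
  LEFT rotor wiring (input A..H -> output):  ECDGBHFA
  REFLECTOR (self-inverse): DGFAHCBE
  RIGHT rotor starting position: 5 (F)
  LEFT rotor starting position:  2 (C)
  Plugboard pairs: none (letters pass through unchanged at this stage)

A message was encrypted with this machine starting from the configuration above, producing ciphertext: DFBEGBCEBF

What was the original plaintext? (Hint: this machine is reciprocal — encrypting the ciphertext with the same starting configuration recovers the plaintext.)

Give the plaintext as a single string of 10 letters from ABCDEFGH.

Char 1 ('D'): step: R->6, L=2; D->plug->D->R->B->L->E->refl->H->L'->C->R'->C->plug->C
Char 2 ('F'): step: R->7, L=2; F->plug->F->R->C->L->H->refl->E->L'->B->R'->B->plug->B
Char 3 ('B'): step: R->0, L->3 (L advanced); B->plug->B->R->H->L->A->refl->D->L'->A->R'->A->plug->A
Char 4 ('E'): step: R->1, L=3; E->plug->E->R->E->L->F->refl->C->L'->D->R'->F->plug->F
Char 5 ('G'): step: R->2, L=3; G->plug->G->R->G->L->H->refl->E->L'->C->R'->E->plug->E
Char 6 ('B'): step: R->3, L=3; B->plug->B->R->G->L->H->refl->E->L'->C->R'->C->plug->C
Char 7 ('C'): step: R->4, L=3; C->plug->C->R->A->L->D->refl->A->L'->H->R'->D->plug->D
Char 8 ('E'): step: R->5, L=3; E->plug->E->R->C->L->E->refl->H->L'->G->R'->C->plug->C
Char 9 ('B'): step: R->6, L=3; B->plug->B->R->F->L->B->refl->G->L'->B->R'->D->plug->D
Char 10 ('F'): step: R->7, L=3; F->plug->F->R->C->L->E->refl->H->L'->G->R'->G->plug->G

Answer: CBAFECDCDG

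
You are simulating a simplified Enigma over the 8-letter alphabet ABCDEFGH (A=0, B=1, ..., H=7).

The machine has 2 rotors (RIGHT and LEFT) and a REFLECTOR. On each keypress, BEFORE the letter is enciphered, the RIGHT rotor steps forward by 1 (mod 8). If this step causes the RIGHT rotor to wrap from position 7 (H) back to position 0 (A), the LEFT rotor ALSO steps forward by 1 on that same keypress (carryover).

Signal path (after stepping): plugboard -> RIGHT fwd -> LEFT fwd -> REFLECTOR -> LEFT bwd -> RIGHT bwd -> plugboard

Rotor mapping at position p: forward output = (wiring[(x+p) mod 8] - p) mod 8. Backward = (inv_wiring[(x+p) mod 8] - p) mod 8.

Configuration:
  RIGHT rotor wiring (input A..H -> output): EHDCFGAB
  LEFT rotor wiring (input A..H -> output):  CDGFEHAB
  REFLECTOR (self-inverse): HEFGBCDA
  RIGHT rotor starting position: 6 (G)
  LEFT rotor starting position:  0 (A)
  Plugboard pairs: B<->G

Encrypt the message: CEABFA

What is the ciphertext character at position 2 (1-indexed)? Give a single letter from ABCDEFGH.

Char 1 ('C'): step: R->7, L=0; C->plug->C->R->A->L->C->refl->F->L'->D->R'->E->plug->E
Char 2 ('E'): step: R->0, L->1 (L advanced); E->plug->E->R->F->L->H->refl->A->L'->G->R'->F->plug->F

F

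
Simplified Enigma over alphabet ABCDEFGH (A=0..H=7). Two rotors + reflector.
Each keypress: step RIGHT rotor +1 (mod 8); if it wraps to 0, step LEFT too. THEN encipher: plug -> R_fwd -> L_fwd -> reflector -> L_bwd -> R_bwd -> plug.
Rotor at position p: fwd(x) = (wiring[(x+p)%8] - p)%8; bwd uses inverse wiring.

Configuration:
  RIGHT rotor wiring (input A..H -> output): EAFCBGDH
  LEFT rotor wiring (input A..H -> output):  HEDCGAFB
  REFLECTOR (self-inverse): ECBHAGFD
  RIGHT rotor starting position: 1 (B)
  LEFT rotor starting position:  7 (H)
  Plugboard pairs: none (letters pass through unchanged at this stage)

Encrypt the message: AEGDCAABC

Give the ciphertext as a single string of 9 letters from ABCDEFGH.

Char 1 ('A'): step: R->2, L=7; A->plug->A->R->D->L->E->refl->A->L'->B->R'->E->plug->E
Char 2 ('E'): step: R->3, L=7; E->plug->E->R->E->L->D->refl->H->L'->F->R'->G->plug->G
Char 3 ('G'): step: R->4, L=7; G->plug->G->R->B->L->A->refl->E->L'->D->R'->D->plug->D
Char 4 ('D'): step: R->5, L=7; D->plug->D->R->H->L->G->refl->F->L'->C->R'->C->plug->C
Char 5 ('C'): step: R->6, L=7; C->plug->C->R->G->L->B->refl->C->L'->A->R'->H->plug->H
Char 6 ('A'): step: R->7, L=7; A->plug->A->R->A->L->C->refl->B->L'->G->R'->D->plug->D
Char 7 ('A'): step: R->0, L->0 (L advanced); A->plug->A->R->E->L->G->refl->F->L'->G->R'->F->plug->F
Char 8 ('B'): step: R->1, L=0; B->plug->B->R->E->L->G->refl->F->L'->G->R'->G->plug->G
Char 9 ('C'): step: R->2, L=0; C->plug->C->R->H->L->B->refl->C->L'->D->R'->A->plug->A

Answer: EGDCHDFGA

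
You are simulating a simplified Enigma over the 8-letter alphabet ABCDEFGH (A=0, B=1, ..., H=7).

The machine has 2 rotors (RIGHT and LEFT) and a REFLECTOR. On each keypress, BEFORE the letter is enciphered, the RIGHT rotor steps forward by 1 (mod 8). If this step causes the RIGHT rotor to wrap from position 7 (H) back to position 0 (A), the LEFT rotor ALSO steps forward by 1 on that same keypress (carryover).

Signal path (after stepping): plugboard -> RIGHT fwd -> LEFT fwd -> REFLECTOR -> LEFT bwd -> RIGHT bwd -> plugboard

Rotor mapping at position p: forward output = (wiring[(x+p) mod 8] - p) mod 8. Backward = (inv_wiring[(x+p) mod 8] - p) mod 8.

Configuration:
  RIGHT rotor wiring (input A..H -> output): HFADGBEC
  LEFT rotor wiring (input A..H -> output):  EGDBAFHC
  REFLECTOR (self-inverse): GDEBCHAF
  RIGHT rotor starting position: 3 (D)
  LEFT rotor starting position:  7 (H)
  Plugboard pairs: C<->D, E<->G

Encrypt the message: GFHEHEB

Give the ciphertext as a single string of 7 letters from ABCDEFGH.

Char 1 ('G'): step: R->4, L=7; G->plug->E->R->D->L->E->refl->C->L'->E->R'->G->plug->E
Char 2 ('F'): step: R->5, L=7; F->plug->F->R->D->L->E->refl->C->L'->E->R'->A->plug->A
Char 3 ('H'): step: R->6, L=7; H->plug->H->R->D->L->E->refl->C->L'->E->R'->B->plug->B
Char 4 ('E'): step: R->7, L=7; E->plug->G->R->C->L->H->refl->F->L'->B->R'->D->plug->C
Char 5 ('H'): step: R->0, L->0 (L advanced); H->plug->H->R->C->L->D->refl->B->L'->D->R'->D->plug->C
Char 6 ('E'): step: R->1, L=0; E->plug->G->R->B->L->G->refl->A->L'->E->R'->A->plug->A
Char 7 ('B'): step: R->2, L=0; B->plug->B->R->B->L->G->refl->A->L'->E->R'->C->plug->D

Answer: EABCCAD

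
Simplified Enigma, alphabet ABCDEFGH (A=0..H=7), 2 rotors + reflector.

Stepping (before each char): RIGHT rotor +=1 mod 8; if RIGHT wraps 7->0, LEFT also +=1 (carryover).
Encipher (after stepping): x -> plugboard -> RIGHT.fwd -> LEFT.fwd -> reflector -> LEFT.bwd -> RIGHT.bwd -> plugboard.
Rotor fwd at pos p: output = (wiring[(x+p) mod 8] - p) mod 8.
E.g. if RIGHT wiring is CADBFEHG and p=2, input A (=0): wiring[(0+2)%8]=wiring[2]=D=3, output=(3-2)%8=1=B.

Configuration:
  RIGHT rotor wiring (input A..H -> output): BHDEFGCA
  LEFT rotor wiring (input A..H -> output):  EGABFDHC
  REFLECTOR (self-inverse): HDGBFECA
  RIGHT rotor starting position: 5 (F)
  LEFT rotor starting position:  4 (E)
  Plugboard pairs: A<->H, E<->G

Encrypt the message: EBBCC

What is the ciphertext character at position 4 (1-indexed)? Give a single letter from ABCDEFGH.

Char 1 ('E'): step: R->6, L=4; E->plug->G->R->H->L->F->refl->E->L'->G->R'->F->plug->F
Char 2 ('B'): step: R->7, L=4; B->plug->B->R->C->L->D->refl->B->L'->A->R'->C->plug->C
Char 3 ('B'): step: R->0, L->5 (L advanced); B->plug->B->R->H->L->A->refl->H->L'->D->R'->C->plug->C
Char 4 ('C'): step: R->1, L=5; C->plug->C->R->D->L->H->refl->A->L'->H->R'->G->plug->E

E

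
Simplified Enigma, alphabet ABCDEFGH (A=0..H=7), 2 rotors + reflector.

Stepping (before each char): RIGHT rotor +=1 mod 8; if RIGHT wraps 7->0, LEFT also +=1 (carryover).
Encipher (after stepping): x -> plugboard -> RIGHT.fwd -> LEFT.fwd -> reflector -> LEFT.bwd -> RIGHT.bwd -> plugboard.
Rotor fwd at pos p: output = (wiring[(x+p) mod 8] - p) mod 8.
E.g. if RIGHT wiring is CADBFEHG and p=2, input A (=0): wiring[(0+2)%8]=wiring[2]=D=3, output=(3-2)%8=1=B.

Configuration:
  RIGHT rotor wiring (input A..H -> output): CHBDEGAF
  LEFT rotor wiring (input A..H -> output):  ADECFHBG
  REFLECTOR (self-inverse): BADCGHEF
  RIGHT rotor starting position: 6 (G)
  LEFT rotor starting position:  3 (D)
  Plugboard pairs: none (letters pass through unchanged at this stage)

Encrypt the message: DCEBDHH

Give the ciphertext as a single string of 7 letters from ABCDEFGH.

Answer: BDCFECF

Derivation:
Char 1 ('D'): step: R->7, L=3; D->plug->D->R->C->L->E->refl->G->L'->D->R'->B->plug->B
Char 2 ('C'): step: R->0, L->4 (L advanced); C->plug->C->R->B->L->D->refl->C->L'->D->R'->D->plug->D
Char 3 ('E'): step: R->1, L=4; E->plug->E->R->F->L->H->refl->F->L'->C->R'->C->plug->C
Char 4 ('B'): step: R->2, L=4; B->plug->B->R->B->L->D->refl->C->L'->D->R'->F->plug->F
Char 5 ('D'): step: R->3, L=4; D->plug->D->R->F->L->H->refl->F->L'->C->R'->E->plug->E
Char 6 ('H'): step: R->4, L=4; H->plug->H->R->H->L->G->refl->E->L'->E->R'->C->plug->C
Char 7 ('H'): step: R->5, L=4; H->plug->H->R->H->L->G->refl->E->L'->E->R'->F->plug->F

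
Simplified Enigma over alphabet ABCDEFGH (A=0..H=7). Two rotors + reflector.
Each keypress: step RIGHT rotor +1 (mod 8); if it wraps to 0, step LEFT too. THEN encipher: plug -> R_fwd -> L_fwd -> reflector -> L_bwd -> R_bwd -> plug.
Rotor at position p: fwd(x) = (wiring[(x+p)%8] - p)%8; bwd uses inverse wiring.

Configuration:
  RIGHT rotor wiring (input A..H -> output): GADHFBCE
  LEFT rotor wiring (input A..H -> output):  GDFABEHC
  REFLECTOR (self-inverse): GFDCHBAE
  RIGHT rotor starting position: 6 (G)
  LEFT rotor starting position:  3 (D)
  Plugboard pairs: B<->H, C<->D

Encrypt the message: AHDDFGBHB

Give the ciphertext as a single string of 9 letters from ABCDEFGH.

Answer: HAEAEHFDD

Derivation:
Char 1 ('A'): step: R->7, L=3; A->plug->A->R->F->L->D->refl->C->L'->H->R'->B->plug->H
Char 2 ('H'): step: R->0, L->4 (L advanced); H->plug->B->R->A->L->F->refl->B->L'->G->R'->A->plug->A
Char 3 ('D'): step: R->1, L=4; D->plug->C->R->G->L->B->refl->F->L'->A->R'->E->plug->E
Char 4 ('D'): step: R->2, L=4; D->plug->C->R->D->L->G->refl->A->L'->B->R'->A->plug->A
Char 5 ('F'): step: R->3, L=4; F->plug->F->R->D->L->G->refl->A->L'->B->R'->E->plug->E
Char 6 ('G'): step: R->4, L=4; G->plug->G->R->H->L->E->refl->H->L'->F->R'->B->plug->H
Char 7 ('B'): step: R->5, L=4; B->plug->H->R->A->L->F->refl->B->L'->G->R'->F->plug->F
Char 8 ('H'): step: R->6, L=4; H->plug->B->R->G->L->B->refl->F->L'->A->R'->C->plug->D
Char 9 ('B'): step: R->7, L=4; B->plug->H->R->D->L->G->refl->A->L'->B->R'->C->plug->D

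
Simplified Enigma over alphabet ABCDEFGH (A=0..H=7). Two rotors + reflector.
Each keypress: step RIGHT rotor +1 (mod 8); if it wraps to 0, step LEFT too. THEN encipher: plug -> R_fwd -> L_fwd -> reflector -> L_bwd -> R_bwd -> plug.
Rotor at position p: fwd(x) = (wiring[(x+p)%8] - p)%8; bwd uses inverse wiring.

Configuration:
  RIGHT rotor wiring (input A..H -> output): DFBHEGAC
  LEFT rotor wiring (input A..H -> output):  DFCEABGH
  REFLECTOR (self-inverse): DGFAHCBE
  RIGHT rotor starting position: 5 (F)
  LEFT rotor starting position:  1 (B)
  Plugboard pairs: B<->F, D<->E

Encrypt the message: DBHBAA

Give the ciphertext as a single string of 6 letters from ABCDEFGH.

Answer: HGBFBC

Derivation:
Char 1 ('D'): step: R->6, L=1; D->plug->E->R->D->L->H->refl->E->L'->A->R'->H->plug->H
Char 2 ('B'): step: R->7, L=1; B->plug->F->R->F->L->F->refl->C->L'->H->R'->G->plug->G
Char 3 ('H'): step: R->0, L->2 (L advanced); H->plug->H->R->C->L->G->refl->B->L'->G->R'->F->plug->B
Char 4 ('B'): step: R->1, L=2; B->plug->F->R->H->L->D->refl->A->L'->A->R'->B->plug->F
Char 5 ('A'): step: R->2, L=2; A->plug->A->R->H->L->D->refl->A->L'->A->R'->F->plug->B
Char 6 ('A'): step: R->3, L=2; A->plug->A->R->E->L->E->refl->H->L'->D->R'->C->plug->C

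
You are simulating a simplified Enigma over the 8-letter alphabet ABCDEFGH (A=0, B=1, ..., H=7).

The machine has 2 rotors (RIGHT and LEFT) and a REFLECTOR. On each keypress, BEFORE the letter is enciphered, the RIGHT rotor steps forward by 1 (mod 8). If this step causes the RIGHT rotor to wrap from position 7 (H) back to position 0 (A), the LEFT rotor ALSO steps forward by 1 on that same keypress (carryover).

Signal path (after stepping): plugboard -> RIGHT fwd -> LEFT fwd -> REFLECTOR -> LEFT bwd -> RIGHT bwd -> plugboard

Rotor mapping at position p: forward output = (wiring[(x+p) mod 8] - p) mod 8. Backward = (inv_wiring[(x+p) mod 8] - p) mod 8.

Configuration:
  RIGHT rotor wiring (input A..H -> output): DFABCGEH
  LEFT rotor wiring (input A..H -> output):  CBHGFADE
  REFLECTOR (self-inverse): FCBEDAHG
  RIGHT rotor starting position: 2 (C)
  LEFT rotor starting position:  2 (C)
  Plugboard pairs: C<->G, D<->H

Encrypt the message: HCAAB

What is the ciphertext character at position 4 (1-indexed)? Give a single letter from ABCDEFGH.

Char 1 ('H'): step: R->3, L=2; H->plug->D->R->B->L->E->refl->D->L'->C->R'->G->plug->C
Char 2 ('C'): step: R->4, L=2; C->plug->G->R->E->L->B->refl->C->L'->F->R'->H->plug->D
Char 3 ('A'): step: R->5, L=2; A->plug->A->R->B->L->E->refl->D->L'->C->R'->C->plug->G
Char 4 ('A'): step: R->6, L=2; A->plug->A->R->G->L->A->refl->F->L'->A->R'->H->plug->D

D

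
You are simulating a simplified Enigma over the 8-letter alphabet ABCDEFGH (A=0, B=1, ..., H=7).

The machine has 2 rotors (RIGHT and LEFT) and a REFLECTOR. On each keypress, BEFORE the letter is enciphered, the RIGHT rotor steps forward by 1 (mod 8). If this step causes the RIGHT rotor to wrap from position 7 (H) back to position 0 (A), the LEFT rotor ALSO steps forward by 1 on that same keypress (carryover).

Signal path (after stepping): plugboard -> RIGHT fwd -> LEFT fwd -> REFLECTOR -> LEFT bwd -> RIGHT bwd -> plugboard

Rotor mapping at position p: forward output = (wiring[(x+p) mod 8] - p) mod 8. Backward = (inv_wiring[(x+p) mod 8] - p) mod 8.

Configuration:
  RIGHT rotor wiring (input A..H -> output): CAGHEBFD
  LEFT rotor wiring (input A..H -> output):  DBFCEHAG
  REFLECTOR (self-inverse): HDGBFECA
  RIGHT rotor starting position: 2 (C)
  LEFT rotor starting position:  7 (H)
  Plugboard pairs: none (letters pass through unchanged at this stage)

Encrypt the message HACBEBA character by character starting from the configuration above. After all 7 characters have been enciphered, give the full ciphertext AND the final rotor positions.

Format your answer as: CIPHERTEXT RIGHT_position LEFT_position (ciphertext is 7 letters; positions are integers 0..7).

Char 1 ('H'): step: R->3, L=7; H->plug->H->R->D->L->G->refl->C->L'->C->R'->D->plug->D
Char 2 ('A'): step: R->4, L=7; A->plug->A->R->A->L->H->refl->A->L'->G->R'->E->plug->E
Char 3 ('C'): step: R->5, L=7; C->plug->C->R->G->L->A->refl->H->L'->A->R'->B->plug->B
Char 4 ('B'): step: R->6, L=7; B->plug->B->R->F->L->F->refl->E->L'->B->R'->F->plug->F
Char 5 ('E'): step: R->7, L=7; E->plug->E->R->A->L->H->refl->A->L'->G->R'->H->plug->H
Char 6 ('B'): step: R->0, L->0 (L advanced); B->plug->B->R->A->L->D->refl->B->L'->B->R'->F->plug->F
Char 7 ('A'): step: R->1, L=0; A->plug->A->R->H->L->G->refl->C->L'->D->R'->D->plug->D
Final: ciphertext=DEBFHFD, RIGHT=1, LEFT=0

Answer: DEBFHFD 1 0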